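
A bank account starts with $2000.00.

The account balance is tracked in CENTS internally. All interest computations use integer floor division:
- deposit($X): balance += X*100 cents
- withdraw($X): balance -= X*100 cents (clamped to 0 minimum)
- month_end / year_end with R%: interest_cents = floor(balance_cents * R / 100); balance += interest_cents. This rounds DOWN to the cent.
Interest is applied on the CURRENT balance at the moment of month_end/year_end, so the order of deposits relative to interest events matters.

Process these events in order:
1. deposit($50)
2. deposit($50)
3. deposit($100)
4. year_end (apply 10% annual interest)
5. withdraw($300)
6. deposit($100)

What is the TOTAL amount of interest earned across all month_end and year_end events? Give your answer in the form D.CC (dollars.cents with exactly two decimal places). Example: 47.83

After 1 (deposit($50)): balance=$2050.00 total_interest=$0.00
After 2 (deposit($50)): balance=$2100.00 total_interest=$0.00
After 3 (deposit($100)): balance=$2200.00 total_interest=$0.00
After 4 (year_end (apply 10% annual interest)): balance=$2420.00 total_interest=$220.00
After 5 (withdraw($300)): balance=$2120.00 total_interest=$220.00
After 6 (deposit($100)): balance=$2220.00 total_interest=$220.00

Answer: 220.00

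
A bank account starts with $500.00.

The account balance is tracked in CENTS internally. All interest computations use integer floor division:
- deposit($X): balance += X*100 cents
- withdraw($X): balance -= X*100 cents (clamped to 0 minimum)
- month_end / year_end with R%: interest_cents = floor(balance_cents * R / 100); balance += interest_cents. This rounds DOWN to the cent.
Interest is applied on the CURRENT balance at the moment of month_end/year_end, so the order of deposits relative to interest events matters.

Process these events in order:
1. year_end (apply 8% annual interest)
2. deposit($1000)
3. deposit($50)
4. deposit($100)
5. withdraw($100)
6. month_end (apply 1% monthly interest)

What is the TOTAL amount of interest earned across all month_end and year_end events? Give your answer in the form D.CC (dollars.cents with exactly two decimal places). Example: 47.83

Answer: 55.90

Derivation:
After 1 (year_end (apply 8% annual interest)): balance=$540.00 total_interest=$40.00
After 2 (deposit($1000)): balance=$1540.00 total_interest=$40.00
After 3 (deposit($50)): balance=$1590.00 total_interest=$40.00
After 4 (deposit($100)): balance=$1690.00 total_interest=$40.00
After 5 (withdraw($100)): balance=$1590.00 total_interest=$40.00
After 6 (month_end (apply 1% monthly interest)): balance=$1605.90 total_interest=$55.90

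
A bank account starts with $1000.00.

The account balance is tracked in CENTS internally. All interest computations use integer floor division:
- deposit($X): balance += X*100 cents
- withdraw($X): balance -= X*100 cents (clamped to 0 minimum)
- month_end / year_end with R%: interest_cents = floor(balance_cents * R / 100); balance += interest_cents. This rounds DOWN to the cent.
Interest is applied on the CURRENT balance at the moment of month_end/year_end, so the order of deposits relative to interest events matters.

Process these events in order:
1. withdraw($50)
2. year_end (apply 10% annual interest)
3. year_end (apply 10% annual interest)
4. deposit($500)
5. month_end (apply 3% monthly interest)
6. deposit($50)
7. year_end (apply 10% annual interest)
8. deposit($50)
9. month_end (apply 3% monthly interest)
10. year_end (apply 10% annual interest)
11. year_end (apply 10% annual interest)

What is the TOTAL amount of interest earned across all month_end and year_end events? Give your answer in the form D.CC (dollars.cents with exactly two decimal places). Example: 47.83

After 1 (withdraw($50)): balance=$950.00 total_interest=$0.00
After 2 (year_end (apply 10% annual interest)): balance=$1045.00 total_interest=$95.00
After 3 (year_end (apply 10% annual interest)): balance=$1149.50 total_interest=$199.50
After 4 (deposit($500)): balance=$1649.50 total_interest=$199.50
After 5 (month_end (apply 3% monthly interest)): balance=$1698.98 total_interest=$248.98
After 6 (deposit($50)): balance=$1748.98 total_interest=$248.98
After 7 (year_end (apply 10% annual interest)): balance=$1923.87 total_interest=$423.87
After 8 (deposit($50)): balance=$1973.87 total_interest=$423.87
After 9 (month_end (apply 3% monthly interest)): balance=$2033.08 total_interest=$483.08
After 10 (year_end (apply 10% annual interest)): balance=$2236.38 total_interest=$686.38
After 11 (year_end (apply 10% annual interest)): balance=$2460.01 total_interest=$910.01

Answer: 910.01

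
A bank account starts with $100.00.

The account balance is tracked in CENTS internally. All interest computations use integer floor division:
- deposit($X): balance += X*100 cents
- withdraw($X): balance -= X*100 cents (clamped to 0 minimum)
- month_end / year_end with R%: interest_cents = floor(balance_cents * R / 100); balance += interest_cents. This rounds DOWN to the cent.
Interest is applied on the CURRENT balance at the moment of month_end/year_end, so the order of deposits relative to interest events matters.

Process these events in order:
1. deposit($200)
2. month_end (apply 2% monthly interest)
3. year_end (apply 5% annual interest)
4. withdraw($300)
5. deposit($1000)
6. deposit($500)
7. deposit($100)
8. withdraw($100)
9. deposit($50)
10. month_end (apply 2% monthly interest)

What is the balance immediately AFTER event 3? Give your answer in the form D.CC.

After 1 (deposit($200)): balance=$300.00 total_interest=$0.00
After 2 (month_end (apply 2% monthly interest)): balance=$306.00 total_interest=$6.00
After 3 (year_end (apply 5% annual interest)): balance=$321.30 total_interest=$21.30

Answer: 321.30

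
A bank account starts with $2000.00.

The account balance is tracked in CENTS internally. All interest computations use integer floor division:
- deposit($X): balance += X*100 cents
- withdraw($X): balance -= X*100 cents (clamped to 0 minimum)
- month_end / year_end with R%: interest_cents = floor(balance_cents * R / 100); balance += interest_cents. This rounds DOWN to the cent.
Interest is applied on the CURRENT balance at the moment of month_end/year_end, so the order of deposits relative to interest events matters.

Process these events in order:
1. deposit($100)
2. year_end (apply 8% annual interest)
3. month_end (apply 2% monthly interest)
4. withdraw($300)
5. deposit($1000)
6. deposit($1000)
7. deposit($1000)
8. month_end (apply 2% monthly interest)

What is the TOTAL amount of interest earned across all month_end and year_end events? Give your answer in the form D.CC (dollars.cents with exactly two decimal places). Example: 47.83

Answer: 313.62

Derivation:
After 1 (deposit($100)): balance=$2100.00 total_interest=$0.00
After 2 (year_end (apply 8% annual interest)): balance=$2268.00 total_interest=$168.00
After 3 (month_end (apply 2% monthly interest)): balance=$2313.36 total_interest=$213.36
After 4 (withdraw($300)): balance=$2013.36 total_interest=$213.36
After 5 (deposit($1000)): balance=$3013.36 total_interest=$213.36
After 6 (deposit($1000)): balance=$4013.36 total_interest=$213.36
After 7 (deposit($1000)): balance=$5013.36 total_interest=$213.36
After 8 (month_end (apply 2% monthly interest)): balance=$5113.62 total_interest=$313.62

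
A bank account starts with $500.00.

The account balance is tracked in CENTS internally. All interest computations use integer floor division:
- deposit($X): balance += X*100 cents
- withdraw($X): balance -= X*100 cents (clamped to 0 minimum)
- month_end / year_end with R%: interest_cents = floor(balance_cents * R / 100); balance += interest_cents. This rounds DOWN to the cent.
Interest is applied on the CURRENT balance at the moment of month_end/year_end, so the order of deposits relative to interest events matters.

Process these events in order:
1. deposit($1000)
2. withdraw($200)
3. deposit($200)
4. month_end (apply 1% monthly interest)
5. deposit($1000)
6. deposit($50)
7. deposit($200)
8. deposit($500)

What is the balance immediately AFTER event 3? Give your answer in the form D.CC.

Answer: 1500.00

Derivation:
After 1 (deposit($1000)): balance=$1500.00 total_interest=$0.00
After 2 (withdraw($200)): balance=$1300.00 total_interest=$0.00
After 3 (deposit($200)): balance=$1500.00 total_interest=$0.00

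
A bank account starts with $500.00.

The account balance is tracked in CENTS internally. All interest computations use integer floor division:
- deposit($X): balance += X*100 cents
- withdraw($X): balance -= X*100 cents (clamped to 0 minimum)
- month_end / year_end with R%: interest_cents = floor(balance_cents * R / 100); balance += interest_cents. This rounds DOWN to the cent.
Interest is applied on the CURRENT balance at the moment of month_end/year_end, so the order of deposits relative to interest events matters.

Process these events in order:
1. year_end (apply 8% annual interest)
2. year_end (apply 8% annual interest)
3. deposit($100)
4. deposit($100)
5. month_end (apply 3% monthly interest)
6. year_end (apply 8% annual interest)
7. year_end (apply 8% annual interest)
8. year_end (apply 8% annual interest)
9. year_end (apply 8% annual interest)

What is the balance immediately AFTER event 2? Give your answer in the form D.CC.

After 1 (year_end (apply 8% annual interest)): balance=$540.00 total_interest=$40.00
After 2 (year_end (apply 8% annual interest)): balance=$583.20 total_interest=$83.20

Answer: 583.20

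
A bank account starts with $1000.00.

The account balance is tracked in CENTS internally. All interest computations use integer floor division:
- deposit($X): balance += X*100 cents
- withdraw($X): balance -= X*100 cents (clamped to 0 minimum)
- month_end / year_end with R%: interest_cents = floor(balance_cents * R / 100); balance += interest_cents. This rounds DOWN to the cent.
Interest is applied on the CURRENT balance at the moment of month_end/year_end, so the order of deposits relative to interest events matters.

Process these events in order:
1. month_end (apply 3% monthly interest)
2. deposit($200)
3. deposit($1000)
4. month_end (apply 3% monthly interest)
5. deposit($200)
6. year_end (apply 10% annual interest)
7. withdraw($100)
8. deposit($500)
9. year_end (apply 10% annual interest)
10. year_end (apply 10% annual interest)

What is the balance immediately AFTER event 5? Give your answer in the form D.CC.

Answer: 2496.90

Derivation:
After 1 (month_end (apply 3% monthly interest)): balance=$1030.00 total_interest=$30.00
After 2 (deposit($200)): balance=$1230.00 total_interest=$30.00
After 3 (deposit($1000)): balance=$2230.00 total_interest=$30.00
After 4 (month_end (apply 3% monthly interest)): balance=$2296.90 total_interest=$96.90
After 5 (deposit($200)): balance=$2496.90 total_interest=$96.90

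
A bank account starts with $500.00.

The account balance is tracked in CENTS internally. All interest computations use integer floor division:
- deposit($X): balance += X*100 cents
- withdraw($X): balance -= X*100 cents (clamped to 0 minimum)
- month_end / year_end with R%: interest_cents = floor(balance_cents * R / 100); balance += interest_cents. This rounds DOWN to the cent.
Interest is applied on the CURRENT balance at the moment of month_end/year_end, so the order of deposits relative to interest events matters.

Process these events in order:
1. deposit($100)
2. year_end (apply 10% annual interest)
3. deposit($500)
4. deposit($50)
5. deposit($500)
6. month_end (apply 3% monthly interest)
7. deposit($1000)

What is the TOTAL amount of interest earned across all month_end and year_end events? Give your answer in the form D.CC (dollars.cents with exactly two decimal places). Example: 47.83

After 1 (deposit($100)): balance=$600.00 total_interest=$0.00
After 2 (year_end (apply 10% annual interest)): balance=$660.00 total_interest=$60.00
After 3 (deposit($500)): balance=$1160.00 total_interest=$60.00
After 4 (deposit($50)): balance=$1210.00 total_interest=$60.00
After 5 (deposit($500)): balance=$1710.00 total_interest=$60.00
After 6 (month_end (apply 3% monthly interest)): balance=$1761.30 total_interest=$111.30
After 7 (deposit($1000)): balance=$2761.30 total_interest=$111.30

Answer: 111.30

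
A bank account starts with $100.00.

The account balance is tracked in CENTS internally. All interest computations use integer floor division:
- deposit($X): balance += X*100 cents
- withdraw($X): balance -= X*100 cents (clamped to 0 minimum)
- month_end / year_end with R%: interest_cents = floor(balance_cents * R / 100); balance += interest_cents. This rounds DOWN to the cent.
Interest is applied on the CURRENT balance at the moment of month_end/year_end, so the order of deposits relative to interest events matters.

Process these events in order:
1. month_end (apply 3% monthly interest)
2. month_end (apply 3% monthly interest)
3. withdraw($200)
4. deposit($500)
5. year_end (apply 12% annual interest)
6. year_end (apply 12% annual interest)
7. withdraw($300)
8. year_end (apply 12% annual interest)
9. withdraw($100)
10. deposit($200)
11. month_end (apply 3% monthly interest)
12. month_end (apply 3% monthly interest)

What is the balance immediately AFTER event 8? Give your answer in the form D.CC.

Answer: 366.46

Derivation:
After 1 (month_end (apply 3% monthly interest)): balance=$103.00 total_interest=$3.00
After 2 (month_end (apply 3% monthly interest)): balance=$106.09 total_interest=$6.09
After 3 (withdraw($200)): balance=$0.00 total_interest=$6.09
After 4 (deposit($500)): balance=$500.00 total_interest=$6.09
After 5 (year_end (apply 12% annual interest)): balance=$560.00 total_interest=$66.09
After 6 (year_end (apply 12% annual interest)): balance=$627.20 total_interest=$133.29
After 7 (withdraw($300)): balance=$327.20 total_interest=$133.29
After 8 (year_end (apply 12% annual interest)): balance=$366.46 total_interest=$172.55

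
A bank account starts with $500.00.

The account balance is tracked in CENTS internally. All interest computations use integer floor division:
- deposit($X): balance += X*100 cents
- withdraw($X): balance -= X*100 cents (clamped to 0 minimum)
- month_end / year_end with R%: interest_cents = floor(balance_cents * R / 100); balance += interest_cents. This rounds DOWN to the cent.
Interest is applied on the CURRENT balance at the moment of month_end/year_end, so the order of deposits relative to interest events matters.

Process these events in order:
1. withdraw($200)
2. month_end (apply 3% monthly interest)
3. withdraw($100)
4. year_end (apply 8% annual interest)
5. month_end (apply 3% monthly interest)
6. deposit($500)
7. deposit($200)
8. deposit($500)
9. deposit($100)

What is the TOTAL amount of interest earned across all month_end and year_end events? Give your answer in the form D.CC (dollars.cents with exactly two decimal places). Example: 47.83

After 1 (withdraw($200)): balance=$300.00 total_interest=$0.00
After 2 (month_end (apply 3% monthly interest)): balance=$309.00 total_interest=$9.00
After 3 (withdraw($100)): balance=$209.00 total_interest=$9.00
After 4 (year_end (apply 8% annual interest)): balance=$225.72 total_interest=$25.72
After 5 (month_end (apply 3% monthly interest)): balance=$232.49 total_interest=$32.49
After 6 (deposit($500)): balance=$732.49 total_interest=$32.49
After 7 (deposit($200)): balance=$932.49 total_interest=$32.49
After 8 (deposit($500)): balance=$1432.49 total_interest=$32.49
After 9 (deposit($100)): balance=$1532.49 total_interest=$32.49

Answer: 32.49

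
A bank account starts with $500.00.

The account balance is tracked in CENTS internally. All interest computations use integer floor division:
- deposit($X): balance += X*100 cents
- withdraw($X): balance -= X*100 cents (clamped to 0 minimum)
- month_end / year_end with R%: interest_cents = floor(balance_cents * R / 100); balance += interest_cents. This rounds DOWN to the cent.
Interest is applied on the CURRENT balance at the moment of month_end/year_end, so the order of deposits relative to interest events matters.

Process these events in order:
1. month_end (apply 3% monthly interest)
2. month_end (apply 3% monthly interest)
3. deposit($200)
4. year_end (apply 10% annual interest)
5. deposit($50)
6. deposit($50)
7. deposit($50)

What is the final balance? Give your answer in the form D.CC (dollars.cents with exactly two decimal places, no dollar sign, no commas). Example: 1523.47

Answer: 953.49

Derivation:
After 1 (month_end (apply 3% monthly interest)): balance=$515.00 total_interest=$15.00
After 2 (month_end (apply 3% monthly interest)): balance=$530.45 total_interest=$30.45
After 3 (deposit($200)): balance=$730.45 total_interest=$30.45
After 4 (year_end (apply 10% annual interest)): balance=$803.49 total_interest=$103.49
After 5 (deposit($50)): balance=$853.49 total_interest=$103.49
After 6 (deposit($50)): balance=$903.49 total_interest=$103.49
After 7 (deposit($50)): balance=$953.49 total_interest=$103.49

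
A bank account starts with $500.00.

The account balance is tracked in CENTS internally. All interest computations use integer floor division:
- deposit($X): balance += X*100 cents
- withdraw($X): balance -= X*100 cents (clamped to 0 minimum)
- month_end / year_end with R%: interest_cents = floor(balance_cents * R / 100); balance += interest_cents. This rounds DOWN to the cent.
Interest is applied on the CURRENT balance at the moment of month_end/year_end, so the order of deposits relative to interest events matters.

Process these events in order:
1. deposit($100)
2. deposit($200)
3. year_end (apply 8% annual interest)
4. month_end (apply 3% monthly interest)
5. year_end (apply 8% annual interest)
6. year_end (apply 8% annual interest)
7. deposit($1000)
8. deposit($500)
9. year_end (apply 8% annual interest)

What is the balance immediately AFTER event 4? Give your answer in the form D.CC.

Answer: 889.92

Derivation:
After 1 (deposit($100)): balance=$600.00 total_interest=$0.00
After 2 (deposit($200)): balance=$800.00 total_interest=$0.00
After 3 (year_end (apply 8% annual interest)): balance=$864.00 total_interest=$64.00
After 4 (month_end (apply 3% monthly interest)): balance=$889.92 total_interest=$89.92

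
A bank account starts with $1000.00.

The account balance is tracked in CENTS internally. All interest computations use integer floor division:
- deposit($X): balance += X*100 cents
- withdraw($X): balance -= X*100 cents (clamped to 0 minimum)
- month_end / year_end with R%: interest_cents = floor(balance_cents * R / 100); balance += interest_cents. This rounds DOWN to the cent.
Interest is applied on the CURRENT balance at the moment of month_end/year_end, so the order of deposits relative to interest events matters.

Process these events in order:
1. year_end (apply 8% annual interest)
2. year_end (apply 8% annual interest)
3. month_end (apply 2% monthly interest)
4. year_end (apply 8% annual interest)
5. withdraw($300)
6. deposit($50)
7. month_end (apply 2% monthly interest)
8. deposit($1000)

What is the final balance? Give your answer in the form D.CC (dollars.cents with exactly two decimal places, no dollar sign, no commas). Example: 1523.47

Answer: 2055.58

Derivation:
After 1 (year_end (apply 8% annual interest)): balance=$1080.00 total_interest=$80.00
After 2 (year_end (apply 8% annual interest)): balance=$1166.40 total_interest=$166.40
After 3 (month_end (apply 2% monthly interest)): balance=$1189.72 total_interest=$189.72
After 4 (year_end (apply 8% annual interest)): balance=$1284.89 total_interest=$284.89
After 5 (withdraw($300)): balance=$984.89 total_interest=$284.89
After 6 (deposit($50)): balance=$1034.89 total_interest=$284.89
After 7 (month_end (apply 2% monthly interest)): balance=$1055.58 total_interest=$305.58
After 8 (deposit($1000)): balance=$2055.58 total_interest=$305.58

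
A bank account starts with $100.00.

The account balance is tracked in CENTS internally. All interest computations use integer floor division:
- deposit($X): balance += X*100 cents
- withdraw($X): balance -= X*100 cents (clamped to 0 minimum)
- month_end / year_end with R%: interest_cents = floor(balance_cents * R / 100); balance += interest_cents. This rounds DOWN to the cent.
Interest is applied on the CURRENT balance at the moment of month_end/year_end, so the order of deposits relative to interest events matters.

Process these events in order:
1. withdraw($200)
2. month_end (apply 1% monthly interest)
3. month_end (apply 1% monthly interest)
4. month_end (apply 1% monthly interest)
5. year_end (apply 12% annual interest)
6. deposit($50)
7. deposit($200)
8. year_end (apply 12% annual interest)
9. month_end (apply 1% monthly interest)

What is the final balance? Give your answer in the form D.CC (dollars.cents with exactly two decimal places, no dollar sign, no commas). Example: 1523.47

Answer: 282.80

Derivation:
After 1 (withdraw($200)): balance=$0.00 total_interest=$0.00
After 2 (month_end (apply 1% monthly interest)): balance=$0.00 total_interest=$0.00
After 3 (month_end (apply 1% monthly interest)): balance=$0.00 total_interest=$0.00
After 4 (month_end (apply 1% monthly interest)): balance=$0.00 total_interest=$0.00
After 5 (year_end (apply 12% annual interest)): balance=$0.00 total_interest=$0.00
After 6 (deposit($50)): balance=$50.00 total_interest=$0.00
After 7 (deposit($200)): balance=$250.00 total_interest=$0.00
After 8 (year_end (apply 12% annual interest)): balance=$280.00 total_interest=$30.00
After 9 (month_end (apply 1% monthly interest)): balance=$282.80 total_interest=$32.80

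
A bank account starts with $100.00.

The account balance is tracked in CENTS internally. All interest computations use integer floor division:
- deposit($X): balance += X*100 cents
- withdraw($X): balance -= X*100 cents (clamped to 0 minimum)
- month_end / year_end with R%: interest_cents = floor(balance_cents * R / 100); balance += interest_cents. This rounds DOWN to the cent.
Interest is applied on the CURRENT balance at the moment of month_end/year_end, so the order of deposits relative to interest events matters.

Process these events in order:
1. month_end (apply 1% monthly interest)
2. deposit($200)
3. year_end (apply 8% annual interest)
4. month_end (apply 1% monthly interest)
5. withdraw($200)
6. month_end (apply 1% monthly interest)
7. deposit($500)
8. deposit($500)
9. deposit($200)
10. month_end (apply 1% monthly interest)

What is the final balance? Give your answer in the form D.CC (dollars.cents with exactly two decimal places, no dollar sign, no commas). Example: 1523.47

After 1 (month_end (apply 1% monthly interest)): balance=$101.00 total_interest=$1.00
After 2 (deposit($200)): balance=$301.00 total_interest=$1.00
After 3 (year_end (apply 8% annual interest)): balance=$325.08 total_interest=$25.08
After 4 (month_end (apply 1% monthly interest)): balance=$328.33 total_interest=$28.33
After 5 (withdraw($200)): balance=$128.33 total_interest=$28.33
After 6 (month_end (apply 1% monthly interest)): balance=$129.61 total_interest=$29.61
After 7 (deposit($500)): balance=$629.61 total_interest=$29.61
After 8 (deposit($500)): balance=$1129.61 total_interest=$29.61
After 9 (deposit($200)): balance=$1329.61 total_interest=$29.61
After 10 (month_end (apply 1% monthly interest)): balance=$1342.90 total_interest=$42.90

Answer: 1342.90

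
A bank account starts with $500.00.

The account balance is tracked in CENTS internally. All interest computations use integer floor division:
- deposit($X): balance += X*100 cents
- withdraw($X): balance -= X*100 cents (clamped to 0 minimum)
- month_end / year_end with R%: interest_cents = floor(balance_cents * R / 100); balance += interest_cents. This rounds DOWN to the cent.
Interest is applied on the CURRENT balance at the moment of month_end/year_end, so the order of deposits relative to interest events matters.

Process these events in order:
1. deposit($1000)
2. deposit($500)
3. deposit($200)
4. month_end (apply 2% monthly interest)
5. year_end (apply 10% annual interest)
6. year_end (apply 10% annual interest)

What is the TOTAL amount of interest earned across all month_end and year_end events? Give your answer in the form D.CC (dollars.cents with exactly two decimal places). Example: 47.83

After 1 (deposit($1000)): balance=$1500.00 total_interest=$0.00
After 2 (deposit($500)): balance=$2000.00 total_interest=$0.00
After 3 (deposit($200)): balance=$2200.00 total_interest=$0.00
After 4 (month_end (apply 2% monthly interest)): balance=$2244.00 total_interest=$44.00
After 5 (year_end (apply 10% annual interest)): balance=$2468.40 total_interest=$268.40
After 6 (year_end (apply 10% annual interest)): balance=$2715.24 total_interest=$515.24

Answer: 515.24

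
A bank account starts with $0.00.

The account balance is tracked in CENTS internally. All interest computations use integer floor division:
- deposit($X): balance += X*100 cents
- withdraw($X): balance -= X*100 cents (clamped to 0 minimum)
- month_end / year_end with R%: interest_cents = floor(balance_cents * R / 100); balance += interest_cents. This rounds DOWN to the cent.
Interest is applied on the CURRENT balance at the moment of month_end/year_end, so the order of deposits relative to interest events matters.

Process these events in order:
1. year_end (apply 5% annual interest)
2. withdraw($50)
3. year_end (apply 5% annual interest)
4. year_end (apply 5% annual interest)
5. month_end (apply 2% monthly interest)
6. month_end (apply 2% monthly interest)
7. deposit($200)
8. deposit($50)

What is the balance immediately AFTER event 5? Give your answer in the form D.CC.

After 1 (year_end (apply 5% annual interest)): balance=$0.00 total_interest=$0.00
After 2 (withdraw($50)): balance=$0.00 total_interest=$0.00
After 3 (year_end (apply 5% annual interest)): balance=$0.00 total_interest=$0.00
After 4 (year_end (apply 5% annual interest)): balance=$0.00 total_interest=$0.00
After 5 (month_end (apply 2% monthly interest)): balance=$0.00 total_interest=$0.00

Answer: 0.00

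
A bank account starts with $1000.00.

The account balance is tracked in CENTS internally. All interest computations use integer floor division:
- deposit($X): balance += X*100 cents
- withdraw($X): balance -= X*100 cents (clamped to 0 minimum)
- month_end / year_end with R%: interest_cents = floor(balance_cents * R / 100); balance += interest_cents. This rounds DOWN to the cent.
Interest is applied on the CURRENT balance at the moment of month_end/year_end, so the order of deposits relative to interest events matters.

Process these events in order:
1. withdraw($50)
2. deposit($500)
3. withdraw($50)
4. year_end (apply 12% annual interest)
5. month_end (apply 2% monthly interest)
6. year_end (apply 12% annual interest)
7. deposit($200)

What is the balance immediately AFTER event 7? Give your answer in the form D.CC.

After 1 (withdraw($50)): balance=$950.00 total_interest=$0.00
After 2 (deposit($500)): balance=$1450.00 total_interest=$0.00
After 3 (withdraw($50)): balance=$1400.00 total_interest=$0.00
After 4 (year_end (apply 12% annual interest)): balance=$1568.00 total_interest=$168.00
After 5 (month_end (apply 2% monthly interest)): balance=$1599.36 total_interest=$199.36
After 6 (year_end (apply 12% annual interest)): balance=$1791.28 total_interest=$391.28
After 7 (deposit($200)): balance=$1991.28 total_interest=$391.28

Answer: 1991.28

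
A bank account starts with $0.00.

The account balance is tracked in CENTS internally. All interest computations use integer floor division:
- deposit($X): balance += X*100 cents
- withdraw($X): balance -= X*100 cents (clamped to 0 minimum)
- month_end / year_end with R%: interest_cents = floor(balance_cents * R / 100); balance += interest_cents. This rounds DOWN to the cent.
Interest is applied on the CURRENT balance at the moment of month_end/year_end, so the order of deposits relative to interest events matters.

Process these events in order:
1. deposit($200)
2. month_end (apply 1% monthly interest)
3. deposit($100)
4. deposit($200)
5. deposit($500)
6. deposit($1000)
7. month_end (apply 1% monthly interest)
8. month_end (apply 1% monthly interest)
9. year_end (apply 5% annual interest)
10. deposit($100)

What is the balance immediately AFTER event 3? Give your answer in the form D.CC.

Answer: 302.00

Derivation:
After 1 (deposit($200)): balance=$200.00 total_interest=$0.00
After 2 (month_end (apply 1% monthly interest)): balance=$202.00 total_interest=$2.00
After 3 (deposit($100)): balance=$302.00 total_interest=$2.00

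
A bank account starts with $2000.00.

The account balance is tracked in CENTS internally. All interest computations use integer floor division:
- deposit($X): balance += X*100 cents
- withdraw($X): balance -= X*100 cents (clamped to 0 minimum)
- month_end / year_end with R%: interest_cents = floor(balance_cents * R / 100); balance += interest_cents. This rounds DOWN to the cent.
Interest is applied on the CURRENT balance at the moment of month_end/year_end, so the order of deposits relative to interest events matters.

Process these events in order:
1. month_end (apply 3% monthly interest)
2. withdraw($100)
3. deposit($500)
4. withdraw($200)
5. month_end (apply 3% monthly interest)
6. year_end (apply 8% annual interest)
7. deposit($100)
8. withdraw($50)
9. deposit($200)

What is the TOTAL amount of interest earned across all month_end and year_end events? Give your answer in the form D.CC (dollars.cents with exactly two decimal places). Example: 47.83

Answer: 314.02

Derivation:
After 1 (month_end (apply 3% monthly interest)): balance=$2060.00 total_interest=$60.00
After 2 (withdraw($100)): balance=$1960.00 total_interest=$60.00
After 3 (deposit($500)): balance=$2460.00 total_interest=$60.00
After 4 (withdraw($200)): balance=$2260.00 total_interest=$60.00
After 5 (month_end (apply 3% monthly interest)): balance=$2327.80 total_interest=$127.80
After 6 (year_end (apply 8% annual interest)): balance=$2514.02 total_interest=$314.02
After 7 (deposit($100)): balance=$2614.02 total_interest=$314.02
After 8 (withdraw($50)): balance=$2564.02 total_interest=$314.02
After 9 (deposit($200)): balance=$2764.02 total_interest=$314.02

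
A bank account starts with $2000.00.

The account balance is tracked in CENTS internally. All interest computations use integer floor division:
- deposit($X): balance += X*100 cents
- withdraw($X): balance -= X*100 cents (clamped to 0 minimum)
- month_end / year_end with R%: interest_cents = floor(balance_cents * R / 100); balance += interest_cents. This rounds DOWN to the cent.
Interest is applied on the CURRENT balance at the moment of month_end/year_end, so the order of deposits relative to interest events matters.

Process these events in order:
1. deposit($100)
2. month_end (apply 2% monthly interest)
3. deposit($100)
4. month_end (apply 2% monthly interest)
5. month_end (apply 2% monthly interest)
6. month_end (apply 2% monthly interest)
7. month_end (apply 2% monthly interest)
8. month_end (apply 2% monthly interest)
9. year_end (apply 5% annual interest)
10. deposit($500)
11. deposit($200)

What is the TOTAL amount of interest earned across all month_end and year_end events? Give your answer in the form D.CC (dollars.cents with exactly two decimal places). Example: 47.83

Answer: 399.09

Derivation:
After 1 (deposit($100)): balance=$2100.00 total_interest=$0.00
After 2 (month_end (apply 2% monthly interest)): balance=$2142.00 total_interest=$42.00
After 3 (deposit($100)): balance=$2242.00 total_interest=$42.00
After 4 (month_end (apply 2% monthly interest)): balance=$2286.84 total_interest=$86.84
After 5 (month_end (apply 2% monthly interest)): balance=$2332.57 total_interest=$132.57
After 6 (month_end (apply 2% monthly interest)): balance=$2379.22 total_interest=$179.22
After 7 (month_end (apply 2% monthly interest)): balance=$2426.80 total_interest=$226.80
After 8 (month_end (apply 2% monthly interest)): balance=$2475.33 total_interest=$275.33
After 9 (year_end (apply 5% annual interest)): balance=$2599.09 total_interest=$399.09
After 10 (deposit($500)): balance=$3099.09 total_interest=$399.09
After 11 (deposit($200)): balance=$3299.09 total_interest=$399.09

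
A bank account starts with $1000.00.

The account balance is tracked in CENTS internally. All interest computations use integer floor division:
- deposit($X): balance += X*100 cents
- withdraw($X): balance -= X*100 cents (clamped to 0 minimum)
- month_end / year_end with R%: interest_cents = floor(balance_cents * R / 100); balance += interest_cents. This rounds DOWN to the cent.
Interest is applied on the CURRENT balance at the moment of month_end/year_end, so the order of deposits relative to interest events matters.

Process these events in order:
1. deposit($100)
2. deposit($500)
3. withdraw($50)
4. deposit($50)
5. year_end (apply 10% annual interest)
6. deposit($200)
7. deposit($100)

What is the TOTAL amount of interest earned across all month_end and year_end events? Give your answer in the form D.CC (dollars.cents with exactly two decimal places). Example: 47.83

After 1 (deposit($100)): balance=$1100.00 total_interest=$0.00
After 2 (deposit($500)): balance=$1600.00 total_interest=$0.00
After 3 (withdraw($50)): balance=$1550.00 total_interest=$0.00
After 4 (deposit($50)): balance=$1600.00 total_interest=$0.00
After 5 (year_end (apply 10% annual interest)): balance=$1760.00 total_interest=$160.00
After 6 (deposit($200)): balance=$1960.00 total_interest=$160.00
After 7 (deposit($100)): balance=$2060.00 total_interest=$160.00

Answer: 160.00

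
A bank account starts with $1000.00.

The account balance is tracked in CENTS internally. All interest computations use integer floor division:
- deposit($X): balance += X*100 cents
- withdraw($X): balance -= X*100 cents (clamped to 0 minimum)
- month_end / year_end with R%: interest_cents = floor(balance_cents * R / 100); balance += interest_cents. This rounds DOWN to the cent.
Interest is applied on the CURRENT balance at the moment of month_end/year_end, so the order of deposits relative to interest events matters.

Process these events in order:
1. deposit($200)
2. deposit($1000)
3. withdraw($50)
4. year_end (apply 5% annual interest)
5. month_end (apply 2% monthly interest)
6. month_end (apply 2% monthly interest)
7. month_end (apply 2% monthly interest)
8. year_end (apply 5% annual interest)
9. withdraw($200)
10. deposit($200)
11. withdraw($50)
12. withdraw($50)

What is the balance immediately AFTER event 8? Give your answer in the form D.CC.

Answer: 2515.45

Derivation:
After 1 (deposit($200)): balance=$1200.00 total_interest=$0.00
After 2 (deposit($1000)): balance=$2200.00 total_interest=$0.00
After 3 (withdraw($50)): balance=$2150.00 total_interest=$0.00
After 4 (year_end (apply 5% annual interest)): balance=$2257.50 total_interest=$107.50
After 5 (month_end (apply 2% monthly interest)): balance=$2302.65 total_interest=$152.65
After 6 (month_end (apply 2% monthly interest)): balance=$2348.70 total_interest=$198.70
After 7 (month_end (apply 2% monthly interest)): balance=$2395.67 total_interest=$245.67
After 8 (year_end (apply 5% annual interest)): balance=$2515.45 total_interest=$365.45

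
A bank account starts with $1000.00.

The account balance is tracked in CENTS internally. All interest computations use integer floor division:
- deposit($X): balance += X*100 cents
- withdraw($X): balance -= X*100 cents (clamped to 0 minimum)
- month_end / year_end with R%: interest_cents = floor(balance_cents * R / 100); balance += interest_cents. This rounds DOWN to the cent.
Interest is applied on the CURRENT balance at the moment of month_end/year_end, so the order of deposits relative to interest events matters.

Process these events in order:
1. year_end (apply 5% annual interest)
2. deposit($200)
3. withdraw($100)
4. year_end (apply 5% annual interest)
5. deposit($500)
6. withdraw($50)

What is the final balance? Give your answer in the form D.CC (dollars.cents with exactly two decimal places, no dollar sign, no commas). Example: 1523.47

After 1 (year_end (apply 5% annual interest)): balance=$1050.00 total_interest=$50.00
After 2 (deposit($200)): balance=$1250.00 total_interest=$50.00
After 3 (withdraw($100)): balance=$1150.00 total_interest=$50.00
After 4 (year_end (apply 5% annual interest)): balance=$1207.50 total_interest=$107.50
After 5 (deposit($500)): balance=$1707.50 total_interest=$107.50
After 6 (withdraw($50)): balance=$1657.50 total_interest=$107.50

Answer: 1657.50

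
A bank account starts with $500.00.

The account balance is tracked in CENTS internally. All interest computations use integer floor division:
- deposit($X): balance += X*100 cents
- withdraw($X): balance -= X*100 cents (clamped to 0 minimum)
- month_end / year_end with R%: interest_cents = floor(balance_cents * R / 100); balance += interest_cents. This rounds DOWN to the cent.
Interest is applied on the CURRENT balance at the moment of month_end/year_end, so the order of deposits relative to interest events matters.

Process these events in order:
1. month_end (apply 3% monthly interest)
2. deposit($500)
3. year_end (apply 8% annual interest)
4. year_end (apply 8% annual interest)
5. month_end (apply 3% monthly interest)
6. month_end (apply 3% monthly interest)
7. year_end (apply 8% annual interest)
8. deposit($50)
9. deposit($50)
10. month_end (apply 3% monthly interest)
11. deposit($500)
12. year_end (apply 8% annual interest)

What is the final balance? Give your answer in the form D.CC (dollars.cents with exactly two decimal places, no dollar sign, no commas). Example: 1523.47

After 1 (month_end (apply 3% monthly interest)): balance=$515.00 total_interest=$15.00
After 2 (deposit($500)): balance=$1015.00 total_interest=$15.00
After 3 (year_end (apply 8% annual interest)): balance=$1096.20 total_interest=$96.20
After 4 (year_end (apply 8% annual interest)): balance=$1183.89 total_interest=$183.89
After 5 (month_end (apply 3% monthly interest)): balance=$1219.40 total_interest=$219.40
After 6 (month_end (apply 3% monthly interest)): balance=$1255.98 total_interest=$255.98
After 7 (year_end (apply 8% annual interest)): balance=$1356.45 total_interest=$356.45
After 8 (deposit($50)): balance=$1406.45 total_interest=$356.45
After 9 (deposit($50)): balance=$1456.45 total_interest=$356.45
After 10 (month_end (apply 3% monthly interest)): balance=$1500.14 total_interest=$400.14
After 11 (deposit($500)): balance=$2000.14 total_interest=$400.14
After 12 (year_end (apply 8% annual interest)): balance=$2160.15 total_interest=$560.15

Answer: 2160.15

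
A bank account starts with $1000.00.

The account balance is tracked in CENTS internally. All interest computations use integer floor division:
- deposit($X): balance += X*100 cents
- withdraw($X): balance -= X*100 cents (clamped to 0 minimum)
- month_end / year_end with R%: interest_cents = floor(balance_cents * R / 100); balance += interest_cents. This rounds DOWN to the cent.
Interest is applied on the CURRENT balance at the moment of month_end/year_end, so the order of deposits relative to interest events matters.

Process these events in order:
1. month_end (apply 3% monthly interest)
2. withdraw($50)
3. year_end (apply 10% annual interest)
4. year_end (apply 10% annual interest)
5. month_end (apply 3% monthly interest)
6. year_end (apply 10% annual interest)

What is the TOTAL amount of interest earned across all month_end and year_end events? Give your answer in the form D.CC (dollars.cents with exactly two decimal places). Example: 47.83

Answer: 393.50

Derivation:
After 1 (month_end (apply 3% monthly interest)): balance=$1030.00 total_interest=$30.00
After 2 (withdraw($50)): balance=$980.00 total_interest=$30.00
After 3 (year_end (apply 10% annual interest)): balance=$1078.00 total_interest=$128.00
After 4 (year_end (apply 10% annual interest)): balance=$1185.80 total_interest=$235.80
After 5 (month_end (apply 3% monthly interest)): balance=$1221.37 total_interest=$271.37
After 6 (year_end (apply 10% annual interest)): balance=$1343.50 total_interest=$393.50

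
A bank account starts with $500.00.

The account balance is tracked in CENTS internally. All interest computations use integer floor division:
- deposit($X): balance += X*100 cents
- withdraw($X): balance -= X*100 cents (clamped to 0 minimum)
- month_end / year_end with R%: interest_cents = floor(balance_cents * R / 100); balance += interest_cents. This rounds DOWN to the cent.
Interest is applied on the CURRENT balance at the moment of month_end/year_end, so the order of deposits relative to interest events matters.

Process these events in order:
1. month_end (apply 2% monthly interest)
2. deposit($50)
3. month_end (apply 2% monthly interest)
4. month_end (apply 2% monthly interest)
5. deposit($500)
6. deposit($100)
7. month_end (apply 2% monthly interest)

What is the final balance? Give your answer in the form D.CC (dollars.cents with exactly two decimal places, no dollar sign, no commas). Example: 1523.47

After 1 (month_end (apply 2% monthly interest)): balance=$510.00 total_interest=$10.00
After 2 (deposit($50)): balance=$560.00 total_interest=$10.00
After 3 (month_end (apply 2% monthly interest)): balance=$571.20 total_interest=$21.20
After 4 (month_end (apply 2% monthly interest)): balance=$582.62 total_interest=$32.62
After 5 (deposit($500)): balance=$1082.62 total_interest=$32.62
After 6 (deposit($100)): balance=$1182.62 total_interest=$32.62
After 7 (month_end (apply 2% monthly interest)): balance=$1206.27 total_interest=$56.27

Answer: 1206.27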